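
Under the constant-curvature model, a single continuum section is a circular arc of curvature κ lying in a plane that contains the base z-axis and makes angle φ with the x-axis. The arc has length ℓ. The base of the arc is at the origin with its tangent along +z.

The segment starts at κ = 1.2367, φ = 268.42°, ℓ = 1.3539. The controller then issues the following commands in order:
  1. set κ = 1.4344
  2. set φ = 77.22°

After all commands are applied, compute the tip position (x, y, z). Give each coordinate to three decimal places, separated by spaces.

0.210 0.927 0.650

initial: κ=1.2367, φ=268.42°, ℓ=1.3539
cmd 1: set κ=1.4344 → (κ,φ,ℓ)=(1.4344,268.42°,1.3539) → tip=(-0.0262,-0.9497,0.6497)
cmd 2: set φ=77.22° → (κ,φ,ℓ)=(1.4344,77.22°,1.3539) → tip=(0.2102,0.9265,0.6497)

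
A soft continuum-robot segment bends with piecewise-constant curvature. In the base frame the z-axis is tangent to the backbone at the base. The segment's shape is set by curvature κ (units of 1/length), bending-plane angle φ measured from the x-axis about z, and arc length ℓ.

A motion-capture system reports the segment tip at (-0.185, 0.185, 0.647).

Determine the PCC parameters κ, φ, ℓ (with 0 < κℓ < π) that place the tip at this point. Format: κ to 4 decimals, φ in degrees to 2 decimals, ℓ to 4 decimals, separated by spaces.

ρ = √(x²+y²) = √(-0.185² + 0.185²) = 0.26163
φ = atan2(y, x) mod 360° = atan2(0.185, -0.185) = 135.0000°
|p|² = ρ² + z² = 0.26163² + 0.647² = 0.48706
κ = 2ρ / |p|² = 2×0.26163 / 0.48706 = 1.07432
θ = 2·atan2(ρ, z) = 2·atan2(0.26163, 0.647) = 0.76854 rad
ℓ = θ/κ = 0.76854/1.07432 = 0.71537

1.0743 135.00 0.7154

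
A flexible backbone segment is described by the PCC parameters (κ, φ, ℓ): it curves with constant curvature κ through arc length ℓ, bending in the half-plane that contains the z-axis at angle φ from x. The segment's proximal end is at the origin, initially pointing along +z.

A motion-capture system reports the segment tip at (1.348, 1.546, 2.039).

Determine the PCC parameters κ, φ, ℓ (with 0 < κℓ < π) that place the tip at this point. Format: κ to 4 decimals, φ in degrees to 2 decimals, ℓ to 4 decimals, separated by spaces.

0.4904 48.91 3.2150

ρ = √(x²+y²) = √(1.348² + 1.546²) = 2.05115
φ = atan2(y, x) mod 360° = atan2(1.546, 1.348) = 48.9139°
|p|² = ρ² + z² = 2.05115² + 2.039² = 8.36474
κ = 2ρ / |p|² = 2×2.05115 / 8.36474 = 0.49043
θ = 2·atan2(ρ, z) = 2·atan2(2.05115, 2.039) = 1.57674 rad
ℓ = θ/κ = 1.57674/0.49043 = 3.21503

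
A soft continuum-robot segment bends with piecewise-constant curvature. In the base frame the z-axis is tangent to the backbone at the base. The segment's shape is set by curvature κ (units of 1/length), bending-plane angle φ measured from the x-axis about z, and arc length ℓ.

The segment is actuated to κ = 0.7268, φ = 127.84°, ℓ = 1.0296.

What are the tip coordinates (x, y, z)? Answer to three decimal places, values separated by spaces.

θ = κ·ℓ = 0.7268 × 1.0296 = 0.74831 rad
ρ = (1 − cos θ)/κ = (1 − 0.73284)/0.7268 = 0.36759
z = sin θ / κ = 0.68040/0.7268 = 0.93616
x = ρ cos φ = 0.36759 × cos(127.84°) = -0.22550
y = ρ sin φ = 0.36759 × sin(127.84°) = 0.29029

-0.225 0.290 0.936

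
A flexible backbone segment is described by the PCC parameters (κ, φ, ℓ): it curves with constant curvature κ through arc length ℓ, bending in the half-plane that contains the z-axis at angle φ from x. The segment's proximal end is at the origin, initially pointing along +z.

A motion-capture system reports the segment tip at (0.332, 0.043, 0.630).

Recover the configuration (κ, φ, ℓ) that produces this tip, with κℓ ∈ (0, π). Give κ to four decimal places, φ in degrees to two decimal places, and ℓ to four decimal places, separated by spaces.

1.3155 7.38 0.7426

ρ = √(x²+y²) = √(0.332² + 0.043²) = 0.33477
φ = atan2(y, x) mod 360° = atan2(0.043, 0.332) = 7.3798°
|p|² = ρ² + z² = 0.33477² + 0.630² = 0.50897
κ = 2ρ / |p|² = 2×0.33477 / 0.50897 = 1.31548
θ = 2·atan2(ρ, z) = 2·atan2(0.33477, 0.630) = 0.97688 rad
ℓ = θ/κ = 0.97688/1.31548 = 0.74260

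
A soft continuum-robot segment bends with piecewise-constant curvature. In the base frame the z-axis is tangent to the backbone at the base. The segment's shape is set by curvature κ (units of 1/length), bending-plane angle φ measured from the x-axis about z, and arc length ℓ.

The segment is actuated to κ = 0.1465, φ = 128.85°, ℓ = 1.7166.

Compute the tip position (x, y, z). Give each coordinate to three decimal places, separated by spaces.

-0.135 0.167 1.699

θ = κ·ℓ = 0.1465 × 1.7166 = 0.25148 rad
ρ = (1 − cos θ)/κ = (1 − 0.96854)/0.1465 = 0.21471
z = sin θ / κ = 0.24884/0.1465 = 1.69856
x = ρ cos φ = 0.21471 × cos(128.85°) = -0.13469
y = ρ sin φ = 0.21471 × sin(128.85°) = 0.16722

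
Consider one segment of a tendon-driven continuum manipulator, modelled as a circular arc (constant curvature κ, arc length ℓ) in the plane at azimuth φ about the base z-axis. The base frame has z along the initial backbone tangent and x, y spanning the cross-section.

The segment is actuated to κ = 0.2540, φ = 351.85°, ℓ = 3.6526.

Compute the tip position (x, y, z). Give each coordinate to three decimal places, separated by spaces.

θ = κ·ℓ = 0.2540 × 3.6526 = 0.92776 rad
ρ = (1 − cos θ)/κ = (1 − 0.59963)/0.2540 = 1.57627
z = sin θ / κ = 0.80028/0.2540 = 3.15070
x = ρ cos φ = 1.57627 × cos(351.85°) = 1.56035
y = ρ sin φ = 1.57627 × sin(351.85°) = -0.22346

1.560 -0.223 3.151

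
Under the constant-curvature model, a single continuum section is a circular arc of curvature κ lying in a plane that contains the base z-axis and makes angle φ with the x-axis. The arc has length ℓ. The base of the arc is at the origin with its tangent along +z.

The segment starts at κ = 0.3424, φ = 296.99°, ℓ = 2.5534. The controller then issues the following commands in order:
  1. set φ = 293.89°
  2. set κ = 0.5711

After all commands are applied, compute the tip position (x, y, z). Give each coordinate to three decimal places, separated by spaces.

0.629 -1.421 1.740

initial: κ=0.3424, φ=296.99°, ℓ=2.5534
cmd 1: set φ=293.89° → (κ,φ,ℓ)=(0.3424,293.89°,2.5534) → tip=(0.4240,-0.9572,2.2403)
cmd 2: set κ=0.5711 → (κ,φ,ℓ)=(0.5711,293.89°,2.5534) → tip=(0.6295,-1.4212,1.7399)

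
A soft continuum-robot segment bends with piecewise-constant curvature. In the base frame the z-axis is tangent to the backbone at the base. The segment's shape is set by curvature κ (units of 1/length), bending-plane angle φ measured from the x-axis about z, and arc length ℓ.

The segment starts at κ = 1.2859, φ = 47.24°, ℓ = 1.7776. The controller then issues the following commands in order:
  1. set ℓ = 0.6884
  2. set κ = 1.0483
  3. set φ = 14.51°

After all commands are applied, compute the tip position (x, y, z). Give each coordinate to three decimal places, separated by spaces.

0.230 0.060 0.630

initial: κ=1.2859, φ=47.24°, ℓ=1.7776
cmd 1: set ℓ=0.6884 → (κ,φ,ℓ)=(1.2859,47.24°,0.6884) → tip=(0.1937,0.2095,0.6020)
cmd 2: set κ=1.0483 → (κ,φ,ℓ)=(1.0483,47.24°,0.6884) → tip=(0.1614,0.1746,0.6302)
cmd 3: set φ=14.51° → (κ,φ,ℓ)=(1.0483,14.51°,0.6884) → tip=(0.2302,0.0596,0.6302)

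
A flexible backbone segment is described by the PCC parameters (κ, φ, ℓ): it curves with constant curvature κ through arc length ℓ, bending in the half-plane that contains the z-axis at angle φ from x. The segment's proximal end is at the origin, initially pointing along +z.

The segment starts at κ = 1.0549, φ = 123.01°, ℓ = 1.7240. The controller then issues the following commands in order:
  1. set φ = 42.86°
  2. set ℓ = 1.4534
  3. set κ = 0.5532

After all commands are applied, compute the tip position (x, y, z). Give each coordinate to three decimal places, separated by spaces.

initial: κ=1.0549, φ=123.01°, ℓ=1.7240
cmd 1: set φ=42.86° → (κ,φ,ℓ)=(1.0549,42.86°,1.7240) → tip=(0.8653,0.8030,0.9190)
cmd 2: set ℓ=1.4534 → (κ,φ,ℓ)=(1.0549,42.86°,1.4534) → tip=(0.6687,0.6206,0.9473)
cmd 3: set κ=0.5532 → (κ,φ,ℓ)=(0.5532,42.86°,1.4534) → tip=(0.4057,0.3765,1.3018)

0.406 0.376 1.302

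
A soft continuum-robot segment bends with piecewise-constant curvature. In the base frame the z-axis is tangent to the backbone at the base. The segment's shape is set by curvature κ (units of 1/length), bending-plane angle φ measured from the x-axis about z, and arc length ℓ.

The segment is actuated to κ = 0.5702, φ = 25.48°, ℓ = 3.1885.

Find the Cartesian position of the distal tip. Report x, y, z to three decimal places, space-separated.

1.971 0.939 1.700

θ = κ·ℓ = 0.5702 × 3.1885 = 1.81808 rad
ρ = (1 − cos θ)/κ = (1 − -0.24477)/0.5702 = 2.18305
z = sin θ / κ = 0.96958/0.5702 = 1.70042
x = ρ cos φ = 2.18305 × cos(25.48°) = 1.97071
y = ρ sin φ = 2.18305 × sin(25.48°) = 0.93914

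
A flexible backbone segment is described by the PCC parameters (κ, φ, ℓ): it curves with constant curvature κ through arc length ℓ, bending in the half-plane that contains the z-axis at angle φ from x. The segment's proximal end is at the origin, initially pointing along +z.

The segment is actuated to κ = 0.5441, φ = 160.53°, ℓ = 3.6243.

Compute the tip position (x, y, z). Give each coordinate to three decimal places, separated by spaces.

θ = κ·ℓ = 0.5441 × 3.6243 = 1.97198 rad
ρ = (1 − cos θ)/κ = (1 − -0.39051)/0.5441 = 2.55561
z = sin θ / κ = 0.92060/0.5441 = 1.69197
x = ρ cos φ = 2.55561 × cos(160.53°) = -2.40947
y = ρ sin φ = 2.55561 × sin(160.53°) = 0.85182

-2.409 0.852 1.692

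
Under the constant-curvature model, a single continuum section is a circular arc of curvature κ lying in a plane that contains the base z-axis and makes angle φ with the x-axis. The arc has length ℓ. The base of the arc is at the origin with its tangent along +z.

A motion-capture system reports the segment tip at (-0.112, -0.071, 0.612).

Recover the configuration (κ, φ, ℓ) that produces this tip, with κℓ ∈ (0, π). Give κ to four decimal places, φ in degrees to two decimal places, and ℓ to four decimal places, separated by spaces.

ρ = √(x²+y²) = √(-0.112² + -0.071²) = 0.13261
φ = atan2(y, x) mod 360° = atan2(-0.071, -0.112) = 212.3718°
|p|² = ρ² + z² = 0.13261² + 0.612² = 0.39213
κ = 2ρ / |p|² = 2×0.13261 / 0.39213 = 0.67635
θ = 2·atan2(ρ, z) = 2·atan2(0.13261, 0.612) = 0.42676 rad
ℓ = θ/κ = 0.42676/0.67635 = 0.63098

0.6764 212.37 0.6310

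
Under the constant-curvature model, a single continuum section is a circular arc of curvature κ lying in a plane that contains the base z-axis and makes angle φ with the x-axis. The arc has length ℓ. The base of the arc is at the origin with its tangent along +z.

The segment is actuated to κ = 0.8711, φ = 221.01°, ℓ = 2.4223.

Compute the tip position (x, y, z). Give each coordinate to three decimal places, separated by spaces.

-1.311 -1.140 0.985

θ = κ·ℓ = 0.8711 × 2.4223 = 2.11007 rad
ρ = (1 − cos θ)/κ = (1 − -0.51351)/0.8711 = 1.73747
z = sin θ / κ = 0.85808/0.8711 = 0.98506
x = ρ cos φ = 1.73747 × cos(221.01°) = -1.31109
y = ρ sin φ = 1.73747 × sin(221.01°) = -1.14011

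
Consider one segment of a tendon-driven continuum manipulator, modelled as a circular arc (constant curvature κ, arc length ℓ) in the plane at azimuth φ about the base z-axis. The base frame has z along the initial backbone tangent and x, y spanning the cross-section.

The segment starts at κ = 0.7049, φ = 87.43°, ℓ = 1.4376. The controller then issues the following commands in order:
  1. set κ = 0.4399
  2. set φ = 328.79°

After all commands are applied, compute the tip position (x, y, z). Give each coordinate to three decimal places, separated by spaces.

0.376 -0.228 1.344

initial: κ=0.7049, φ=87.43°, ℓ=1.4376
cmd 1: set κ=0.4399 → (κ,φ,ℓ)=(0.4399,87.43°,1.4376) → tip=(0.0197,0.4392,1.3437)
cmd 2: set φ=328.79° → (κ,φ,ℓ)=(0.4399,328.79°,1.4376) → tip=(0.3760,-0.2278,1.3437)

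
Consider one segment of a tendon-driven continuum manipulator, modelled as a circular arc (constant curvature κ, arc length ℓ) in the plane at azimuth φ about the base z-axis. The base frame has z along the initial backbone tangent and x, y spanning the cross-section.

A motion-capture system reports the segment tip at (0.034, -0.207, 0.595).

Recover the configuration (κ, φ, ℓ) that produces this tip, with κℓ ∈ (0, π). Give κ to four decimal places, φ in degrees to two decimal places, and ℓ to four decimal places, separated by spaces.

1.0541 279.33 0.6431

ρ = √(x²+y²) = √(0.034² + -0.207²) = 0.20977
φ = atan2(y, x) mod 360° = atan2(-0.207, 0.034) = 279.3276°
|p|² = ρ² + z² = 0.20977² + 0.595² = 0.39803
κ = 2ρ / |p|² = 2×0.20977 / 0.39803 = 1.05406
θ = 2·atan2(ρ, z) = 2·atan2(0.20977, 0.595) = 0.67791 rad
ℓ = θ/κ = 0.67791/1.05406 = 0.64314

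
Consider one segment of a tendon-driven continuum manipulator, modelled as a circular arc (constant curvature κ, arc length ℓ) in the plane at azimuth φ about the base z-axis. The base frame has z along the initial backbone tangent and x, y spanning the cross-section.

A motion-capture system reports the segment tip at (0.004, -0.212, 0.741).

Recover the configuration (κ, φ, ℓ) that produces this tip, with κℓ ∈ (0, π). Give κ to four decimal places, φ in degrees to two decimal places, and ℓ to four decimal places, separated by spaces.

0.7139 271.08 0.7808

ρ = √(x²+y²) = √(0.004² + -0.212²) = 0.21204
φ = atan2(y, x) mod 360° = atan2(-0.212, 0.004) = 271.0809°
|p|² = ρ² + z² = 0.21204² + 0.741² = 0.59404
κ = 2ρ / |p|² = 2×0.21204 / 0.59404 = 0.71388
θ = 2·atan2(ρ, z) = 2·atan2(0.21204, 0.741) = 0.55741 rad
ℓ = θ/κ = 0.55741/0.71388 = 0.78081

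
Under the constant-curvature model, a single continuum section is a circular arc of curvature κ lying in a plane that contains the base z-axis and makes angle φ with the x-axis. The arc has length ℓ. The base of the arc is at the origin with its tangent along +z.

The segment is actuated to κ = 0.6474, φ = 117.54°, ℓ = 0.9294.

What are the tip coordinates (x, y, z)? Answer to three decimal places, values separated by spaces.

θ = κ·ℓ = 0.6474 × 0.9294 = 0.60169 rad
ρ = (1 − cos θ)/κ = (1 − 0.82438)/0.6474 = 0.27127
z = sin θ / κ = 0.56604/0.6474 = 0.87433
x = ρ cos φ = 0.27127 × cos(117.54°) = -0.12543
y = ρ sin φ = 0.27127 × sin(117.54°) = 0.24053

-0.125 0.241 0.874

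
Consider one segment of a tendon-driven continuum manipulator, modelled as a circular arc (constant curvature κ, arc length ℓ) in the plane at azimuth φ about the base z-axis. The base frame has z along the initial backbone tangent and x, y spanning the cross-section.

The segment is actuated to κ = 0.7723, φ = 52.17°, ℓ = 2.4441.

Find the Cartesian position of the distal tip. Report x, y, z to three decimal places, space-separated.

θ = κ·ℓ = 0.7723 × 2.4441 = 1.88758 rad
ρ = (1 − cos θ)/κ = (1 − -0.31151)/0.7723 = 1.69819
z = sin θ / κ = 0.95024/0.7723 = 1.23041
x = ρ cos φ = 1.69819 × cos(52.17°) = 1.04153
y = ρ sin φ = 1.69819 × sin(52.17°) = 1.34129

1.042 1.341 1.230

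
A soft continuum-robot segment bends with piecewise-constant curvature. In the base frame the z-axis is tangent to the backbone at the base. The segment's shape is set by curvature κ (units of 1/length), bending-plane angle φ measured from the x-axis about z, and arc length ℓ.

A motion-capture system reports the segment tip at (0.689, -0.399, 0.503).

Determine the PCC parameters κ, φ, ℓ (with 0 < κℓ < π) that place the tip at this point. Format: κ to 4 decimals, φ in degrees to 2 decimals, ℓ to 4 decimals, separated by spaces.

ρ = √(x²+y²) = √(0.689² + -0.399²) = 0.79619
φ = atan2(y, x) mod 360° = atan2(-0.399, 0.689) = 329.9249°
|p|² = ρ² + z² = 0.79619² + 0.503² = 0.88693
κ = 2ρ / |p|² = 2×0.79619 / 0.88693 = 1.79539
θ = 2·atan2(ρ, z) = 2·atan2(0.79619, 0.503) = 2.01471 rad
ℓ = θ/κ = 2.01471/1.79539 = 1.12216

1.7954 329.92 1.1222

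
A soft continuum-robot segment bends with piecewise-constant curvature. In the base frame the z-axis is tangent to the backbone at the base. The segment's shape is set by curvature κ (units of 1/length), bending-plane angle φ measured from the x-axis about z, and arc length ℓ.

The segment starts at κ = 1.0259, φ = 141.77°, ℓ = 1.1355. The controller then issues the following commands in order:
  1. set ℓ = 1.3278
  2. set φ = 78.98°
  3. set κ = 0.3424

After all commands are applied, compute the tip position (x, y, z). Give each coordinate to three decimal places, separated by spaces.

0.057 0.291 1.283

initial: κ=1.0259, φ=141.77°, ℓ=1.1355
cmd 1: set ℓ=1.3278 → (κ,φ,ℓ)=(1.0259,141.77°,1.3278) → tip=(-0.6071,0.4783,0.9536)
cmd 2: set φ=78.98° → (κ,φ,ℓ)=(1.0259,78.98°,1.3278) → tip=(0.1477,0.7586,0.9536)
cmd 3: set κ=0.3424 → (κ,φ,ℓ)=(0.3424,78.98°,1.3278) → tip=(0.0567,0.2912,1.2825)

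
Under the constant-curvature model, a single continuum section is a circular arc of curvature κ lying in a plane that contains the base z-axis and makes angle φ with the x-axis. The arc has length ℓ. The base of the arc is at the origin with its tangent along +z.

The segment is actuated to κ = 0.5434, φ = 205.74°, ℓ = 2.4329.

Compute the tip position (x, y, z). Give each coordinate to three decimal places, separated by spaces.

θ = κ·ℓ = 0.5434 × 2.4329 = 1.32204 rad
ρ = (1 − cos θ)/κ = (1 − 0.24620)/0.5434 = 1.38719
z = sin θ / κ = 0.96922/0.5434 = 1.78362
x = ρ cos φ = 1.38719 × cos(205.74°) = -1.24954
y = ρ sin φ = 1.38719 × sin(205.74°) = -0.60244

-1.250 -0.602 1.784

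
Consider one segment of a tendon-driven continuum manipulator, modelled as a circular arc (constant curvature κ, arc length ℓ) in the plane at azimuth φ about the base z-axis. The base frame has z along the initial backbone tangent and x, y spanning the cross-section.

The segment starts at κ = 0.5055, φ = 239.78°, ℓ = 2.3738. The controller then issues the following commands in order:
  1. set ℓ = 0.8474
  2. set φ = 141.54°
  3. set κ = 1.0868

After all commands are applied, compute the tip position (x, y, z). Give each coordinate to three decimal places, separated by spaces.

initial: κ=0.5055, φ=239.78°, ℓ=2.3738
cmd 1: set ℓ=0.8474 → (κ,φ,ℓ)=(0.5055,239.78°,0.8474) → tip=(-0.0900,-0.1544,0.8217)
cmd 2: set φ=141.54° → (κ,φ,ℓ)=(0.5055,141.54°,0.8474) → tip=(-0.1400,0.1112,0.8217)
cmd 3: set κ=1.0868 → (κ,φ,ℓ)=(1.0868,141.54°,0.8474) → tip=(-0.2846,0.2260,0.7326)

-0.285 0.226 0.733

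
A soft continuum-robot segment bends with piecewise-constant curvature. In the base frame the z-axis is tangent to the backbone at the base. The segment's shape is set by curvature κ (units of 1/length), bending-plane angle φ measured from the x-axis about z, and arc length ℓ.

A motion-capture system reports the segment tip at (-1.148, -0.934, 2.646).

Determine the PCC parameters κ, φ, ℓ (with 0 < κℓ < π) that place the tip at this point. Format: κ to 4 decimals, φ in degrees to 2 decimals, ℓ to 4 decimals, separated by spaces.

ρ = √(x²+y²) = √(-1.148² + -0.934²) = 1.47995
φ = atan2(y, x) mod 360° = atan2(-0.934, -1.148) = 219.1314°
|p|² = ρ² + z² = 1.47995² + 2.646² = 9.19158
κ = 2ρ / |p|² = 2×1.47995 / 9.19158 = 0.32202
θ = 2·atan2(ρ, z) = 2·atan2(1.47995, 2.646) = 1.01994 rad
ℓ = θ/κ = 1.01994/0.32202 = 3.16727

0.3220 219.13 3.1673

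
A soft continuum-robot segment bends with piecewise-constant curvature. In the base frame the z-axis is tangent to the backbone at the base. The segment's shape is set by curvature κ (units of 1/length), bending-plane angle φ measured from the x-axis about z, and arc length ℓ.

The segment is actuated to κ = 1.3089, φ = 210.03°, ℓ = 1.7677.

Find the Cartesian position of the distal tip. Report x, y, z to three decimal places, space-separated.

θ = κ·ℓ = 1.3089 × 1.7677 = 2.31374 rad
ρ = (1 − cos θ)/κ = (1 − -0.67646)/1.3089 = 1.28082
z = sin θ / κ = 0.73648/1.3089 = 0.56267
x = ρ cos φ = 1.28082 × cos(210.03°) = -1.10888
y = ρ sin φ = 1.28082 × sin(210.03°) = -0.64099

-1.109 -0.641 0.563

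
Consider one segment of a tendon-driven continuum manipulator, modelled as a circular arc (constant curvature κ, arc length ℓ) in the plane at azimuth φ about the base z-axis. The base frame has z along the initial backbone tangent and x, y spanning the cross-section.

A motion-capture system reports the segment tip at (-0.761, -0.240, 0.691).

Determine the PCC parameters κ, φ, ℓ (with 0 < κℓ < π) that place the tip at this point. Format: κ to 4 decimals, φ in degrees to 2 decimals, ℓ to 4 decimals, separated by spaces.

1.4323 197.50 1.1968

ρ = √(x²+y²) = √(-0.761² + -0.240²) = 0.79795
φ = atan2(y, x) mod 360° = atan2(-0.240, -0.761) = 197.5039°
|p|² = ρ² + z² = 0.79795² + 0.691² = 1.11420
κ = 2ρ / |p|² = 2×0.79795 / 1.11420 = 1.43232
θ = 2·atan2(ρ, z) = 2·atan2(0.79795, 0.691) = 1.71421 rad
ℓ = θ/κ = 1.71421/1.43232 = 1.19680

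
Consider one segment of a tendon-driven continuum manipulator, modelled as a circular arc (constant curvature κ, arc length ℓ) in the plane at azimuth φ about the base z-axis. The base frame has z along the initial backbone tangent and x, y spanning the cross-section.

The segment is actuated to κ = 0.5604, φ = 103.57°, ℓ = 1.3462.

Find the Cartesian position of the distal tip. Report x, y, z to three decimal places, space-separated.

-0.114 0.471 1.222

θ = κ·ℓ = 0.5604 × 1.3462 = 0.75441 rad
ρ = (1 − cos θ)/κ = (1 − 0.72868)/0.5604 = 0.48416
z = sin θ / κ = 0.68486/0.5604 = 1.22209
x = ρ cos φ = 0.48416 × cos(103.57°) = -0.11360
y = ρ sin φ = 0.48416 × sin(103.57°) = 0.47065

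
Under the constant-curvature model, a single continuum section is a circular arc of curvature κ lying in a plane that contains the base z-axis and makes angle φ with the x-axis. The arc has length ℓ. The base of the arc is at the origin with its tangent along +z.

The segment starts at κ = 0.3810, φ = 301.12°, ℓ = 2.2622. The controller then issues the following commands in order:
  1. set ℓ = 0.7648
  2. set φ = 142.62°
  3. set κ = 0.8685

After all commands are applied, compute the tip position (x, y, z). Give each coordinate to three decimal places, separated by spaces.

initial: κ=0.3810, φ=301.12°, ℓ=2.2622
cmd 1: set ℓ=0.7648 → (κ,φ,ℓ)=(0.3810,301.12°,0.7648) → tip=(0.0572,-0.0947,0.7540)
cmd 2: set φ=142.62° → (κ,φ,ℓ)=(0.3810,142.62°,0.7648) → tip=(-0.0879,0.0672,0.7540)
cmd 3: set κ=0.8685 → (κ,φ,ℓ)=(0.8685,142.62°,0.7648) → tip=(-0.1945,0.1486,0.7098)

-0.195 0.149 0.710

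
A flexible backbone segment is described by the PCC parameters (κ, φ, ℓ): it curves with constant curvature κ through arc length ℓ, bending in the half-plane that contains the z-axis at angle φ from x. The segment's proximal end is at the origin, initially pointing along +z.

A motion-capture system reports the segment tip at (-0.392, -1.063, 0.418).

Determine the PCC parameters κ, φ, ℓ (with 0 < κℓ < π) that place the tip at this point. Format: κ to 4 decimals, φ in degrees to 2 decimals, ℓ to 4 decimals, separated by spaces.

ρ = √(x²+y²) = √(-0.392² + -1.063²) = 1.13298
φ = atan2(y, x) mod 360° = atan2(-1.063, -0.392) = 249.7577°
|p|² = ρ² + z² = 1.13298² + 0.418² = 1.45836
κ = 2ρ / |p|² = 2×1.13298 / 1.45836 = 1.55377
θ = 2·atan2(ρ, z) = 2·atan2(1.13298, 0.418) = 2.43470 rad
ℓ = θ/κ = 2.43470/1.55377 = 1.56696

1.5538 249.76 1.5670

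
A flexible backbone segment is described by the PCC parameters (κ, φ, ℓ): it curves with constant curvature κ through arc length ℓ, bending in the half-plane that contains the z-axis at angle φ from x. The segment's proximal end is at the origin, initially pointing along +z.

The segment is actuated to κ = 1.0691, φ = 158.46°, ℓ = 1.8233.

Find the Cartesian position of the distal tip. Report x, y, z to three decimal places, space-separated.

θ = κ·ℓ = 1.0691 × 1.8233 = 1.94929 rad
ρ = (1 − cos θ)/κ = (1 − -0.36952)/1.0691 = 1.28100
z = sin θ / κ = 0.92922/1.0691 = 0.86916
x = ρ cos φ = 1.28100 × cos(158.46°) = -1.19154
y = ρ sin φ = 1.28100 × sin(158.46°) = 0.47032

-1.192 0.470 0.869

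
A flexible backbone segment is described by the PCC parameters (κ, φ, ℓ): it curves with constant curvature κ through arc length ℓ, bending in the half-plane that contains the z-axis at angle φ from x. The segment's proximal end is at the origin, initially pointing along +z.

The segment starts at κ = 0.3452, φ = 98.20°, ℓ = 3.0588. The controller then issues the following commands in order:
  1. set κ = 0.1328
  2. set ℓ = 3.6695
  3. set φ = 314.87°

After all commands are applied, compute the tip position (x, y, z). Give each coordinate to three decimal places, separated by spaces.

initial: κ=0.3452, φ=98.20°, ℓ=3.0588
cmd 1: set κ=0.1328 → (κ,φ,ℓ)=(0.1328,98.20°,3.0588) → tip=(-0.0874,0.6065,2.9754)
cmd 2: set ℓ=3.6695 → (κ,φ,ℓ)=(0.1328,98.20°,3.6695) → tip=(-0.1250,0.8676,3.5260)
cmd 3: set φ=314.87° → (κ,φ,ℓ)=(0.1328,314.87°,3.6695) → tip=(0.6184,-0.6212,3.5260)

0.618 -0.621 3.526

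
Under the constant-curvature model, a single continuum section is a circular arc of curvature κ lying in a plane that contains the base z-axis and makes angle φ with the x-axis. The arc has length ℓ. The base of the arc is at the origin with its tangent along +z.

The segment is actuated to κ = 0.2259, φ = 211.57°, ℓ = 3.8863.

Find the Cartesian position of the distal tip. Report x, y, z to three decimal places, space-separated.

θ = κ·ℓ = 0.2259 × 3.8863 = 0.87792 rad
ρ = (1 − cos θ)/κ = (1 − 0.63876)/0.2259 = 1.59913
z = sin θ / κ = 0.76941/0.2259 = 3.40597
x = ρ cos φ = 1.59913 × cos(211.57°) = -1.36246
y = ρ sin φ = 1.59913 × sin(211.57°) = -0.83721

-1.362 -0.837 3.406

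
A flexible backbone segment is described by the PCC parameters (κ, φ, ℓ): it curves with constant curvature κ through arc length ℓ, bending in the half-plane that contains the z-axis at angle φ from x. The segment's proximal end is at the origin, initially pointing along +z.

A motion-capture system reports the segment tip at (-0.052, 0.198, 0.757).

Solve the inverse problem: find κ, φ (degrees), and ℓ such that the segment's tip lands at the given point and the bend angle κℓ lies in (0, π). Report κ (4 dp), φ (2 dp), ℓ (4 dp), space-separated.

ρ = √(x²+y²) = √(-0.052² + 0.198²) = 0.20471
φ = atan2(y, x) mod 360° = atan2(0.198, -0.052) = 104.7151°
|p|² = ρ² + z² = 0.20471² + 0.757² = 0.61496
κ = 2ρ / |p|² = 2×0.20471 / 0.61496 = 0.66578
θ = 2·atan2(ρ, z) = 2·atan2(0.20471, 0.757) = 0.52822 rad
ℓ = θ/κ = 0.52822/0.66578 = 0.79338

0.6658 104.72 0.7934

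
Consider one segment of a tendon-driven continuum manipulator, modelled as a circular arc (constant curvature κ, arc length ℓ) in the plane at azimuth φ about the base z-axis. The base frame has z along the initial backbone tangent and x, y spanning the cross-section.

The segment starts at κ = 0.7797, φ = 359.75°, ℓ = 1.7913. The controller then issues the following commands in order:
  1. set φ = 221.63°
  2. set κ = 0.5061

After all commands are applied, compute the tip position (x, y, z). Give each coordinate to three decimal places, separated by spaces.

initial: κ=0.7797, φ=359.75°, ℓ=1.7913
cmd 1: set φ=221.63° → (κ,φ,ℓ)=(0.7797,221.63°,1.7913) → tip=(-0.7926,-0.7044,1.2632)
cmd 2: set κ=0.5061 → (κ,φ,ℓ)=(0.5061,221.63°,1.7913) → tip=(-0.5665,-0.5035,1.5558)

-0.566 -0.503 1.556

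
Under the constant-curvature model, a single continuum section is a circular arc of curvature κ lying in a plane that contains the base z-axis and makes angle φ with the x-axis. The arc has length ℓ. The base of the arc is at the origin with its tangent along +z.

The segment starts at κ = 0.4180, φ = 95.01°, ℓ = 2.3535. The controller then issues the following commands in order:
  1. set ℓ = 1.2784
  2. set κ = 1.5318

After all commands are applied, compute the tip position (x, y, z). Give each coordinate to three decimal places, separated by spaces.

-0.079 0.896 0.604

initial: κ=0.4180, φ=95.01°, ℓ=2.3535
cmd 1: set ℓ=1.2784 → (κ,φ,ℓ)=(0.4180,95.01°,1.2784) → tip=(-0.0291,0.3322,1.2184)
cmd 2: set κ=1.5318 → (κ,φ,ℓ)=(1.5318,95.01°,1.2784) → tip=(-0.0786,0.8961,0.6044)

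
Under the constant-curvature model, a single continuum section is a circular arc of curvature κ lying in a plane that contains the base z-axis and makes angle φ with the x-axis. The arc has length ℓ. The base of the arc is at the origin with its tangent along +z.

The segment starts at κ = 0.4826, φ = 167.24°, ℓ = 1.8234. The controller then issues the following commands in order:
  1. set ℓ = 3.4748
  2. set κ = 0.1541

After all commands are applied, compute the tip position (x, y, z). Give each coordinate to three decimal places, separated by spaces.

-0.886 0.201 3.311

initial: κ=0.4826, φ=167.24°, ℓ=1.8234
cmd 1: set ℓ=3.4748 → (κ,φ,ℓ)=(0.4826,167.24°,3.4748) → tip=(-2.2350,0.5061,2.0604)
cmd 2: set κ=0.1541 → (κ,φ,ℓ)=(0.1541,167.24°,3.4748) → tip=(-0.8859,0.2006,3.3111)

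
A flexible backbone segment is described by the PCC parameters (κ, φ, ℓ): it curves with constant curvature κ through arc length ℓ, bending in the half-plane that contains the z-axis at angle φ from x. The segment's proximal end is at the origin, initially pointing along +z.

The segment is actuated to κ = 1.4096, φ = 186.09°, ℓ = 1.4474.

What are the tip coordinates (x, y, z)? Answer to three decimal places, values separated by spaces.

θ = κ·ℓ = 1.4096 × 1.4474 = 2.04026 rad
ρ = (1 − cos θ)/κ = (1 − -0.45240)/1.4096 = 1.03037
z = sin θ / κ = 0.89181/1.4096 = 0.63267
x = ρ cos φ = 1.03037 × cos(186.09°) = -1.02455
y = ρ sin φ = 1.03037 × sin(186.09°) = -0.10931

-1.025 -0.109 0.633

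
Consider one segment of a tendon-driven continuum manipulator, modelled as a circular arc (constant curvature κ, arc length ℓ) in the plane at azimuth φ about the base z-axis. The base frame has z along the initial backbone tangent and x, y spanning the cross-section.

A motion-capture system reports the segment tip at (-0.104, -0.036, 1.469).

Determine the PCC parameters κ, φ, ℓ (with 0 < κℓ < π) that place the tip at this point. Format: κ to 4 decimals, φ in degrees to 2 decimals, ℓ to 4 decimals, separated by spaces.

0.1014 199.09 1.4745

ρ = √(x²+y²) = √(-0.104² + -0.036²) = 0.11005
φ = atan2(y, x) mod 360° = atan2(-0.036, -0.104) = 199.0935°
|p|² = ρ² + z² = 0.11005² + 1.469² = 2.17007
κ = 2ρ / |p|² = 2×0.11005 / 2.17007 = 0.10143
θ = 2·atan2(ρ, z) = 2·atan2(0.11005, 1.469) = 0.14956 rad
ℓ = θ/κ = 0.14956/0.10143 = 1.47449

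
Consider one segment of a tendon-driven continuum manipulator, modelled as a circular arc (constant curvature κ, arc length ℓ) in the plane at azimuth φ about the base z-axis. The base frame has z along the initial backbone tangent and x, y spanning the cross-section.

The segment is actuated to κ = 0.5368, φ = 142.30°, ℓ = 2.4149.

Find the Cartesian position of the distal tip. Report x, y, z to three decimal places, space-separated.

-1.074 0.830 1.793

θ = κ·ℓ = 0.5368 × 2.4149 = 1.29632 rad
ρ = (1 − cos θ)/κ = (1 − 0.27104)/0.5368 = 1.35796
z = sin θ / κ = 0.96257/0.5368 = 1.79316
x = ρ cos φ = 1.35796 × cos(142.30°) = -1.07445
y = ρ sin φ = 1.35796 × sin(142.30°) = 0.83043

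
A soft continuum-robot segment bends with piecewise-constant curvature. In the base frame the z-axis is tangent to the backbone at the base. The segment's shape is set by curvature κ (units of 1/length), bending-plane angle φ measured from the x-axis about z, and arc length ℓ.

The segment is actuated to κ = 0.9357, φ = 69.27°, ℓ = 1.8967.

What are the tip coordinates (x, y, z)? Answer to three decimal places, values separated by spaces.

θ = κ·ℓ = 0.9357 × 1.8967 = 1.77474 rad
ρ = (1 − cos θ)/κ = (1 − -0.20253)/0.9357 = 1.28517
z = sin θ / κ = 0.97928/0.9357 = 1.04657
x = ρ cos φ = 1.28517 × cos(69.27°) = 0.45491
y = ρ sin φ = 1.28517 × sin(69.27°) = 1.20197

0.455 1.202 1.047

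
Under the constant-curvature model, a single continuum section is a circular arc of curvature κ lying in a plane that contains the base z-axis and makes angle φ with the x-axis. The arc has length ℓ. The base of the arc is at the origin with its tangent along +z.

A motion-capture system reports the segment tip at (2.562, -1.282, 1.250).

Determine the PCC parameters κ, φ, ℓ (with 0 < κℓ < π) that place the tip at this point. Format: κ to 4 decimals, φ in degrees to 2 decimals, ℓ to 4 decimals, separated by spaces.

0.5865 333.42 3.9538

ρ = √(x²+y²) = √(2.562² + -1.282²) = 2.86485
φ = atan2(y, x) mod 360° = atan2(-1.282, 2.562) = 333.4171°
|p|² = ρ² + z² = 2.86485² + 1.250² = 9.76987
κ = 2ρ / |p|² = 2×2.86485 / 9.76987 = 0.58647
θ = 2·atan2(ρ, z) = 2·atan2(2.86485, 1.250) = 2.31875 rad
ℓ = θ/κ = 2.31875/0.58647 = 3.95376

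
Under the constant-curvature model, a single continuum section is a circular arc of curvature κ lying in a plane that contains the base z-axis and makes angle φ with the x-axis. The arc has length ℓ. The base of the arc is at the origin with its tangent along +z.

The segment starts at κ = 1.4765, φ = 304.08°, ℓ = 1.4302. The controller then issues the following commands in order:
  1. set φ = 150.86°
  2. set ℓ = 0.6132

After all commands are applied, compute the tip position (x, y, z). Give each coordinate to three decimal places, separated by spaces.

initial: κ=1.4765, φ=304.08°, ℓ=1.4302
cmd 1: set φ=150.86° → (κ,φ,ℓ)=(1.4765,150.86°,1.4302) → tip=(-0.8961,0.4996,0.5806)
cmd 2: set ℓ=0.6132 → (κ,φ,ℓ)=(1.4765,150.86°,0.6132) → tip=(-0.2263,0.1262,0.5328)

-0.226 0.126 0.533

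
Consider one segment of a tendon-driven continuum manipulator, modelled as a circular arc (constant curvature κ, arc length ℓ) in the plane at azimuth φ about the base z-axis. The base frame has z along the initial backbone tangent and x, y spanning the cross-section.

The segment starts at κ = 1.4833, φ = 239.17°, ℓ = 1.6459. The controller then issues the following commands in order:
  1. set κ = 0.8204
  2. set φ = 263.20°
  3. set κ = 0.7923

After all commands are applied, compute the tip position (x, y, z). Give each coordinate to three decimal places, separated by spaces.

initial: κ=1.4833, φ=239.17°, ℓ=1.6459
cmd 1: set κ=0.8204 → (κ,φ,ℓ)=(0.8204,239.17°,1.6459) → tip=(-0.4881,-0.8177,1.1894)
cmd 2: set φ=263.20° → (κ,φ,ℓ)=(0.8204,263.20°,1.6459) → tip=(-0.1128,-0.9456,1.1894)
cmd 3: set κ=0.7923 → (κ,φ,ℓ)=(0.7923,263.20°,1.6459) → tip=(-0.1101,-0.9229,1.2175)

-0.110 -0.923 1.218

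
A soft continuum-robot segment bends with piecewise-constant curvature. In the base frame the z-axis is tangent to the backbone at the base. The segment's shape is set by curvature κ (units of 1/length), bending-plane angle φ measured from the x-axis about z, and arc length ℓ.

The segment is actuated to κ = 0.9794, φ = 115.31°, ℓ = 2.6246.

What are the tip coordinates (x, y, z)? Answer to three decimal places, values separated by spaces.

θ = κ·ℓ = 0.9794 × 2.6246 = 2.57053 rad
ρ = (1 − cos θ)/κ = (1 − -0.84133)/0.9794 = 1.88006
z = sin θ / κ = 0.54052/0.9794 = 0.55189
x = ρ cos φ = 1.88006 × cos(115.31°) = -0.80375
y = ρ sin φ = 1.88006 × sin(115.31°) = 1.69959

-0.804 1.700 0.552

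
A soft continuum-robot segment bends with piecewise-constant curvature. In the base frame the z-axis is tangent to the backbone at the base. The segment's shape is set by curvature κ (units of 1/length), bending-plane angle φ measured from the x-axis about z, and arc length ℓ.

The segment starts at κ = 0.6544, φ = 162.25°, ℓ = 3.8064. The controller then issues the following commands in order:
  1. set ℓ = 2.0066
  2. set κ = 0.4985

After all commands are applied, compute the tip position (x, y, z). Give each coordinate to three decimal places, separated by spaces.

initial: κ=0.6544, φ=162.25°, ℓ=3.8064
cmd 1: set ℓ=2.0066 → (κ,φ,ℓ)=(0.6544,162.25°,2.0066) → tip=(-1.0845,0.3471,1.4777)
cmd 2: set κ=0.4985 → (κ,φ,ℓ)=(0.4985,162.25°,2.0066) → tip=(-0.8787,0.2813,1.6883)

-0.879 0.281 1.688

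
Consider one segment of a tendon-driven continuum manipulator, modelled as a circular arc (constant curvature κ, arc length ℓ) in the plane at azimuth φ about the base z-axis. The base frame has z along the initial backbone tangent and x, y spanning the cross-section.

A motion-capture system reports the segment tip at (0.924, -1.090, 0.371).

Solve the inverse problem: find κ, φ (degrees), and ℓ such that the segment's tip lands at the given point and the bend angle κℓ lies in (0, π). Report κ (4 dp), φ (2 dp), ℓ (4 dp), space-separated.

ρ = √(x²+y²) = √(0.924² + -1.090²) = 1.42894
φ = atan2(y, x) mod 360° = atan2(-1.090, 0.924) = 310.2882°
|p|² = ρ² + z² = 1.42894² + 0.371² = 2.17952
κ = 2ρ / |p|² = 2×1.42894 / 2.17952 = 1.31125
θ = 2·atan2(ρ, z) = 2·atan2(1.42894, 0.371) = 2.63354 rad
ℓ = θ/κ = 2.63354/1.31125 = 2.00843

1.3112 310.29 2.0084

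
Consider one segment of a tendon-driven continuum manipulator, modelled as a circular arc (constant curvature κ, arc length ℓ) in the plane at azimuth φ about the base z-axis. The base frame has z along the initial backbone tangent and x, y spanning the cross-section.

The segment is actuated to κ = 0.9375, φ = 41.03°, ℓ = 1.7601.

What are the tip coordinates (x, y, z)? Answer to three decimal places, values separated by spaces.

θ = κ·ℓ = 0.9375 × 1.7601 = 1.65009 rad
ρ = (1 − cos θ)/κ = (1 − -0.07921)/0.9375 = 1.15116
z = sin θ / κ = 0.99686/0.9375 = 1.06331
x = ρ cos φ = 1.15116 × cos(41.03°) = 0.86840
y = ρ sin φ = 1.15116 × sin(41.03°) = 0.75568

0.868 0.756 1.063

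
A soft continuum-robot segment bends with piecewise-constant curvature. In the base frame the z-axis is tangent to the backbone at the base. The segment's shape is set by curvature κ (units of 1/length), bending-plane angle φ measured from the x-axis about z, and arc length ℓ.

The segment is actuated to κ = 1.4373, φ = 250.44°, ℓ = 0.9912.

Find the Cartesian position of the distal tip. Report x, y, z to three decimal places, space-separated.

-0.199 -0.560 0.688

θ = κ·ℓ = 1.4373 × 0.9912 = 1.42465 rad
ρ = (1 − cos θ)/κ = (1 − 0.14562)/1.4373 = 0.59443
z = sin θ / κ = 0.98934/1.4373 = 0.68833
x = ρ cos φ = 0.59443 × cos(250.44°) = -0.19901
y = ρ sin φ = 0.59443 × sin(250.44°) = -0.56013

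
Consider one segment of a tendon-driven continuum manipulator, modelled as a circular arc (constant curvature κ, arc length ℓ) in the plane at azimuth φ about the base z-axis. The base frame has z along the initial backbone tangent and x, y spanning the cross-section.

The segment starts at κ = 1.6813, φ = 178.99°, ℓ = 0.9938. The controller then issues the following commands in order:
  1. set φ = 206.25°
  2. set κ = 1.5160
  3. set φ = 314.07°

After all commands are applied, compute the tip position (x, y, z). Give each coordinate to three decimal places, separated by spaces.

initial: κ=1.6813, φ=178.99°, ℓ=0.9938
cmd 1: set φ=206.25° → (κ,φ,ℓ)=(1.6813,206.25°,0.9938) → tip=(-0.5867,-0.2893,0.5918)
cmd 2: set κ=1.5160 → (κ,φ,ℓ)=(1.5160,206.25°,0.9938) → tip=(-0.5537,-0.2730,0.6583)
cmd 3: set φ=314.07° → (κ,φ,ℓ)=(1.5160,314.07°,0.9938) → tip=(0.4294,-0.4435,0.6583)

0.429 -0.444 0.658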